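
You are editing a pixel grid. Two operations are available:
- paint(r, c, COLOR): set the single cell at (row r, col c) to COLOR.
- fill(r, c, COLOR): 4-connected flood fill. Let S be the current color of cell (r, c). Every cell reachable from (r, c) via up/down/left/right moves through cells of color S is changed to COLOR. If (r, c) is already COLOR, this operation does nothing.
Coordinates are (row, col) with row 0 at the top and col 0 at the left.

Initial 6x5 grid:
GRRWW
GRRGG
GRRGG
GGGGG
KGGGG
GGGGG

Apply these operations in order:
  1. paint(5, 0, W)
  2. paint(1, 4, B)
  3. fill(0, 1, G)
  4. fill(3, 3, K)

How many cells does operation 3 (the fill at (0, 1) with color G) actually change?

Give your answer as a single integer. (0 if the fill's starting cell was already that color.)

Answer: 6

Derivation:
After op 1 paint(5,0,W):
GRRWW
GRRGG
GRRGG
GGGGG
KGGGG
WGGGG
After op 2 paint(1,4,B):
GRRWW
GRRGB
GRRGG
GGGGG
KGGGG
WGGGG
After op 3 fill(0,1,G) [6 cells changed]:
GGGWW
GGGGB
GGGGG
GGGGG
KGGGG
WGGGG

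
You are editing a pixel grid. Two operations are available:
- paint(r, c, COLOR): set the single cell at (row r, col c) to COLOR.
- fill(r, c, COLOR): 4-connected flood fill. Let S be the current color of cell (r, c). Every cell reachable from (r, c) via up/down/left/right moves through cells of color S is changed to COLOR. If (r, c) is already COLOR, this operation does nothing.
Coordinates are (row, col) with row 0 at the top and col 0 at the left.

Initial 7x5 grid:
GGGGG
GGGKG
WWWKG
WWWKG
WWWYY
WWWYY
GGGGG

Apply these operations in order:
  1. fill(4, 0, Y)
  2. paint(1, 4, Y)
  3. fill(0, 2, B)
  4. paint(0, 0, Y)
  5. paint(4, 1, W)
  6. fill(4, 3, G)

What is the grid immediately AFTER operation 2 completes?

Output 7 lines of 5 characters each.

After op 1 fill(4,0,Y) [12 cells changed]:
GGGGG
GGGKG
YYYKG
YYYKG
YYYYY
YYYYY
GGGGG
After op 2 paint(1,4,Y):
GGGGG
GGGKY
YYYKG
YYYKG
YYYYY
YYYYY
GGGGG

Answer: GGGGG
GGGKY
YYYKG
YYYKG
YYYYY
YYYYY
GGGGG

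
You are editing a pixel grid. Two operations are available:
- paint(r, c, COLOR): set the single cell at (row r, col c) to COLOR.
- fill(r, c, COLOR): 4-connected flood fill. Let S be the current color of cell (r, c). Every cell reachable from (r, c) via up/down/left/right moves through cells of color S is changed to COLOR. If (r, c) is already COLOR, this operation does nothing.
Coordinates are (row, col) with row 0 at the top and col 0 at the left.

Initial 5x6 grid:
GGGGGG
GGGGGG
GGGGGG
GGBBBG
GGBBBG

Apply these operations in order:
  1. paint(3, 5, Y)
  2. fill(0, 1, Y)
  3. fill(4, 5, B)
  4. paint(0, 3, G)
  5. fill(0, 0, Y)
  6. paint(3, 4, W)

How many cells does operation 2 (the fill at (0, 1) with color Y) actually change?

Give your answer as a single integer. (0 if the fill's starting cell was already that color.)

Answer: 22

Derivation:
After op 1 paint(3,5,Y):
GGGGGG
GGGGGG
GGGGGG
GGBBBY
GGBBBG
After op 2 fill(0,1,Y) [22 cells changed]:
YYYYYY
YYYYYY
YYYYYY
YYBBBY
YYBBBG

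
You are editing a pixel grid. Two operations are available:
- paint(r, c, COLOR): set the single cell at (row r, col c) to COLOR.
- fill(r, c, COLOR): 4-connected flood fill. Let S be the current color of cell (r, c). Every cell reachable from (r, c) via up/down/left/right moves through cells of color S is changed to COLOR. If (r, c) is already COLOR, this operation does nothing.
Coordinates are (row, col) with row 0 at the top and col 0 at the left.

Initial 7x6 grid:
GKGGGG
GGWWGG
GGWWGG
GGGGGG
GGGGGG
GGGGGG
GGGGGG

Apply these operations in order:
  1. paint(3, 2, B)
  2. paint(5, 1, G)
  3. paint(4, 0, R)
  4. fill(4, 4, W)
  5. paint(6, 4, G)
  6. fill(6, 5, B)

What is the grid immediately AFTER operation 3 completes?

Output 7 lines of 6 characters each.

After op 1 paint(3,2,B):
GKGGGG
GGWWGG
GGWWGG
GGBGGG
GGGGGG
GGGGGG
GGGGGG
After op 2 paint(5,1,G):
GKGGGG
GGWWGG
GGWWGG
GGBGGG
GGGGGG
GGGGGG
GGGGGG
After op 3 paint(4,0,R):
GKGGGG
GGWWGG
GGWWGG
GGBGGG
RGGGGG
GGGGGG
GGGGGG

Answer: GKGGGG
GGWWGG
GGWWGG
GGBGGG
RGGGGG
GGGGGG
GGGGGG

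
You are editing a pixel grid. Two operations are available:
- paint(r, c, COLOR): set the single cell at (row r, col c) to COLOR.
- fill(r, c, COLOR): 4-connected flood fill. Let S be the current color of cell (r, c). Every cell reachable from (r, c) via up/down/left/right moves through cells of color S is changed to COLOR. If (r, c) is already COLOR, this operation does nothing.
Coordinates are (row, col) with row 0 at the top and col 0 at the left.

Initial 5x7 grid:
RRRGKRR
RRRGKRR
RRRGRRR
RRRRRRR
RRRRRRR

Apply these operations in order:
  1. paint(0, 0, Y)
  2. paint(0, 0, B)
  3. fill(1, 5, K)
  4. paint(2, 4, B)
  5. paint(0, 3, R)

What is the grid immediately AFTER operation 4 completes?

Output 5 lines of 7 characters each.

Answer: BKKGKKK
KKKGKKK
KKKGBKK
KKKKKKK
KKKKKKK

Derivation:
After op 1 paint(0,0,Y):
YRRGKRR
RRRGKRR
RRRGRRR
RRRRRRR
RRRRRRR
After op 2 paint(0,0,B):
BRRGKRR
RRRGKRR
RRRGRRR
RRRRRRR
RRRRRRR
After op 3 fill(1,5,K) [29 cells changed]:
BKKGKKK
KKKGKKK
KKKGKKK
KKKKKKK
KKKKKKK
After op 4 paint(2,4,B):
BKKGKKK
KKKGKKK
KKKGBKK
KKKKKKK
KKKKKKK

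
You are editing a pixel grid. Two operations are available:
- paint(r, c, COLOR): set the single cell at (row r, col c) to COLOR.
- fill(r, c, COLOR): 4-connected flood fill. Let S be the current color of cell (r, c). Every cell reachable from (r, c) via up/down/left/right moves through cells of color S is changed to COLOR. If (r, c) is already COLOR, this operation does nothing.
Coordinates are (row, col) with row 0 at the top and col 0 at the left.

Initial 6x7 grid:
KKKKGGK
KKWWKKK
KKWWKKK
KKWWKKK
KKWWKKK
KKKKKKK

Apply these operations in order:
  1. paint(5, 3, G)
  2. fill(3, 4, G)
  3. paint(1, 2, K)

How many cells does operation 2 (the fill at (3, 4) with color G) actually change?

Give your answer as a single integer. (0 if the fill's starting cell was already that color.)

Answer: 16

Derivation:
After op 1 paint(5,3,G):
KKKKGGK
KKWWKKK
KKWWKKK
KKWWKKK
KKWWKKK
KKKGKKK
After op 2 fill(3,4,G) [16 cells changed]:
KKKKGGG
KKWWGGG
KKWWGGG
KKWWGGG
KKWWGGG
KKKGGGG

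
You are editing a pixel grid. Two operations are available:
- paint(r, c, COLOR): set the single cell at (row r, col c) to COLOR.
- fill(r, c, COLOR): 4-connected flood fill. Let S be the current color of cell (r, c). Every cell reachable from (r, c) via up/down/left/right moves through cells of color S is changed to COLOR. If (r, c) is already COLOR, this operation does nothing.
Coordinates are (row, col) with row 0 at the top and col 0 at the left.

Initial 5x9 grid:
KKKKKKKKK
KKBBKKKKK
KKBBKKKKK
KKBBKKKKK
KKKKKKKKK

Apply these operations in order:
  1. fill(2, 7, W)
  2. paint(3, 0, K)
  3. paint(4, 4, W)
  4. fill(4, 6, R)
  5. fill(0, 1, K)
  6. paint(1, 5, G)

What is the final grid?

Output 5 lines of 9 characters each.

Answer: KKKKKKKKK
KKBBKGKKK
KKBBKKKKK
KKBBKKKKK
KKKKKKKKK

Derivation:
After op 1 fill(2,7,W) [39 cells changed]:
WWWWWWWWW
WWBBWWWWW
WWBBWWWWW
WWBBWWWWW
WWWWWWWWW
After op 2 paint(3,0,K):
WWWWWWWWW
WWBBWWWWW
WWBBWWWWW
KWBBWWWWW
WWWWWWWWW
After op 3 paint(4,4,W):
WWWWWWWWW
WWBBWWWWW
WWBBWWWWW
KWBBWWWWW
WWWWWWWWW
After op 4 fill(4,6,R) [38 cells changed]:
RRRRRRRRR
RRBBRRRRR
RRBBRRRRR
KRBBRRRRR
RRRRRRRRR
After op 5 fill(0,1,K) [38 cells changed]:
KKKKKKKKK
KKBBKKKKK
KKBBKKKKK
KKBBKKKKK
KKKKKKKKK
After op 6 paint(1,5,G):
KKKKKKKKK
KKBBKGKKK
KKBBKKKKK
KKBBKKKKK
KKKKKKKKK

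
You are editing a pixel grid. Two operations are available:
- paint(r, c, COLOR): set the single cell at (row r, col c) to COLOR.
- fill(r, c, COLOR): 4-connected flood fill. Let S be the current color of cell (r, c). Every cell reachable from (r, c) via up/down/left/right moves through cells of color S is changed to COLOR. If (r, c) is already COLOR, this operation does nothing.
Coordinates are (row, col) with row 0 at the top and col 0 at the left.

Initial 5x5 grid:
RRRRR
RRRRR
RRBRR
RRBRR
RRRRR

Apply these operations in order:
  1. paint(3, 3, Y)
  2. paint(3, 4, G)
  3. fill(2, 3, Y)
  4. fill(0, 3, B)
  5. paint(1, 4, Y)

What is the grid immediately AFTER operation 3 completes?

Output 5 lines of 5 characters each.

Answer: YYYYY
YYYYY
YYBYY
YYBYG
YYYYY

Derivation:
After op 1 paint(3,3,Y):
RRRRR
RRRRR
RRBRR
RRBYR
RRRRR
After op 2 paint(3,4,G):
RRRRR
RRRRR
RRBRR
RRBYG
RRRRR
After op 3 fill(2,3,Y) [21 cells changed]:
YYYYY
YYYYY
YYBYY
YYBYG
YYYYY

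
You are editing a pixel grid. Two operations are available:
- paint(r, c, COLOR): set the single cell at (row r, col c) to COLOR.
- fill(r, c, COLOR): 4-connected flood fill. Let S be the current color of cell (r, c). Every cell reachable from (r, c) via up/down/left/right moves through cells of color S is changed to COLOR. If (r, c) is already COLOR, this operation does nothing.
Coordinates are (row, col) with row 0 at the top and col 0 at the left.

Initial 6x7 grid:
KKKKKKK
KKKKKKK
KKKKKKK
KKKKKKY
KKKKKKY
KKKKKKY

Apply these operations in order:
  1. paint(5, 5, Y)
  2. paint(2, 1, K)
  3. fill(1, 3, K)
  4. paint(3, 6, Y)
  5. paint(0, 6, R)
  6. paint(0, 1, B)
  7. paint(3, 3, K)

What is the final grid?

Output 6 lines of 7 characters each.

Answer: KBKKKKR
KKKKKKK
KKKKKKK
KKKKKKY
KKKKKKY
KKKKKYY

Derivation:
After op 1 paint(5,5,Y):
KKKKKKK
KKKKKKK
KKKKKKK
KKKKKKY
KKKKKKY
KKKKKYY
After op 2 paint(2,1,K):
KKKKKKK
KKKKKKK
KKKKKKK
KKKKKKY
KKKKKKY
KKKKKYY
After op 3 fill(1,3,K) [0 cells changed]:
KKKKKKK
KKKKKKK
KKKKKKK
KKKKKKY
KKKKKKY
KKKKKYY
After op 4 paint(3,6,Y):
KKKKKKK
KKKKKKK
KKKKKKK
KKKKKKY
KKKKKKY
KKKKKYY
After op 5 paint(0,6,R):
KKKKKKR
KKKKKKK
KKKKKKK
KKKKKKY
KKKKKKY
KKKKKYY
After op 6 paint(0,1,B):
KBKKKKR
KKKKKKK
KKKKKKK
KKKKKKY
KKKKKKY
KKKKKYY
After op 7 paint(3,3,K):
KBKKKKR
KKKKKKK
KKKKKKK
KKKKKKY
KKKKKKY
KKKKKYY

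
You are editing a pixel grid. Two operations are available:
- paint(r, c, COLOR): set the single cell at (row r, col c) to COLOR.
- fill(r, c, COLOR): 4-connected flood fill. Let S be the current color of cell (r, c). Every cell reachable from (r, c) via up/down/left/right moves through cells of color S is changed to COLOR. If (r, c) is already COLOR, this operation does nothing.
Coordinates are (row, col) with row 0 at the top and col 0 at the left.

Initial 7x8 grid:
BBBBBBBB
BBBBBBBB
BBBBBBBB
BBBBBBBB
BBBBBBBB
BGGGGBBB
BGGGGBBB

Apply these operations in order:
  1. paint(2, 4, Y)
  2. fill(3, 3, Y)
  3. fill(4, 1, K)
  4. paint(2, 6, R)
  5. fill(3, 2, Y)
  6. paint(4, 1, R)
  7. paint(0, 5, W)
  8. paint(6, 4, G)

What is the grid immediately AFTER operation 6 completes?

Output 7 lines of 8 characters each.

After op 1 paint(2,4,Y):
BBBBBBBB
BBBBBBBB
BBBBYBBB
BBBBBBBB
BBBBBBBB
BGGGGBBB
BGGGGBBB
After op 2 fill(3,3,Y) [47 cells changed]:
YYYYYYYY
YYYYYYYY
YYYYYYYY
YYYYYYYY
YYYYYYYY
YGGGGYYY
YGGGGYYY
After op 3 fill(4,1,K) [48 cells changed]:
KKKKKKKK
KKKKKKKK
KKKKKKKK
KKKKKKKK
KKKKKKKK
KGGGGKKK
KGGGGKKK
After op 4 paint(2,6,R):
KKKKKKKK
KKKKKKKK
KKKKKKRK
KKKKKKKK
KKKKKKKK
KGGGGKKK
KGGGGKKK
After op 5 fill(3,2,Y) [47 cells changed]:
YYYYYYYY
YYYYYYYY
YYYYYYRY
YYYYYYYY
YYYYYYYY
YGGGGYYY
YGGGGYYY
After op 6 paint(4,1,R):
YYYYYYYY
YYYYYYYY
YYYYYYRY
YYYYYYYY
YRYYYYYY
YGGGGYYY
YGGGGYYY

Answer: YYYYYYYY
YYYYYYYY
YYYYYYRY
YYYYYYYY
YRYYYYYY
YGGGGYYY
YGGGGYYY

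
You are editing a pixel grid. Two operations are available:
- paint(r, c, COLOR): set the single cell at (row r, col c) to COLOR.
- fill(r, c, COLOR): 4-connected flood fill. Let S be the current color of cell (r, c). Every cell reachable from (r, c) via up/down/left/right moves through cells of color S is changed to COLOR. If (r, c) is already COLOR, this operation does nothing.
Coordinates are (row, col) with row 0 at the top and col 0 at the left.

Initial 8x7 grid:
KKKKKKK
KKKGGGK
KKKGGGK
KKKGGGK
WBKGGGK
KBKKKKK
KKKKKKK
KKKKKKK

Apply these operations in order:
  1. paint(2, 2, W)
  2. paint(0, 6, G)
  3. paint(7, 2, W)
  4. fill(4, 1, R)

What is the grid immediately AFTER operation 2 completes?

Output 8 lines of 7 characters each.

After op 1 paint(2,2,W):
KKKKKKK
KKKGGGK
KKWGGGK
KKKGGGK
WBKGGGK
KBKKKKK
KKKKKKK
KKKKKKK
After op 2 paint(0,6,G):
KKKKKKG
KKKGGGK
KKWGGGK
KKKGGGK
WBKGGGK
KBKKKKK
KKKKKKK
KKKKKKK

Answer: KKKKKKG
KKKGGGK
KKWGGGK
KKKGGGK
WBKGGGK
KBKKKKK
KKKKKKK
KKKKKKK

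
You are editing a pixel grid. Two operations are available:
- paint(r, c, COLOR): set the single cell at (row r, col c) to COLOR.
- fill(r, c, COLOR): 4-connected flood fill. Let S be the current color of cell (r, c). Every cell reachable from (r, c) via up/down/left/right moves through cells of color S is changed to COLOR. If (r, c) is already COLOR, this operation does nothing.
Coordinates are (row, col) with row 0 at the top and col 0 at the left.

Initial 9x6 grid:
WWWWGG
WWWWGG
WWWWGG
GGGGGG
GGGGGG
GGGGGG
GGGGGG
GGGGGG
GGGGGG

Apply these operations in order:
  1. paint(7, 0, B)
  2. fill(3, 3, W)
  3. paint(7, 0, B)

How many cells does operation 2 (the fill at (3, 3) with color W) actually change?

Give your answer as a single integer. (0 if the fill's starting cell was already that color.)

Answer: 41

Derivation:
After op 1 paint(7,0,B):
WWWWGG
WWWWGG
WWWWGG
GGGGGG
GGGGGG
GGGGGG
GGGGGG
BGGGGG
GGGGGG
After op 2 fill(3,3,W) [41 cells changed]:
WWWWWW
WWWWWW
WWWWWW
WWWWWW
WWWWWW
WWWWWW
WWWWWW
BWWWWW
WWWWWW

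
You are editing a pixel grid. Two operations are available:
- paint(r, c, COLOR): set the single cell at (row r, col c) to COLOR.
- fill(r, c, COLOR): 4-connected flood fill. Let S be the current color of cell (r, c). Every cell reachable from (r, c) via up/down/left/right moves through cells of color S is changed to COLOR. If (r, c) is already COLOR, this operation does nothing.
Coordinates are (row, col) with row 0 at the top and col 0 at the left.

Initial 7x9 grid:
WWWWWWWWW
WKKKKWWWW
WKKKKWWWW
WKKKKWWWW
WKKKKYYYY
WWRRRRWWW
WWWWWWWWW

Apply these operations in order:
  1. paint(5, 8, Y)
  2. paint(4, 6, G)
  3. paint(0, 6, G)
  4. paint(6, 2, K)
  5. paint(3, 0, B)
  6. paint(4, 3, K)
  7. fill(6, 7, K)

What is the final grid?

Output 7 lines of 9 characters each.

Answer: WWWWWWGWW
WKKKKWWWW
WKKKKWWWW
BKKKKWWWW
WKKKKYGYY
WWRRRRKKY
WWKKKKKKK

Derivation:
After op 1 paint(5,8,Y):
WWWWWWWWW
WKKKKWWWW
WKKKKWWWW
WKKKKWWWW
WKKKKYYYY
WWRRRRWWY
WWWWWWWWW
After op 2 paint(4,6,G):
WWWWWWWWW
WKKKKWWWW
WKKKKWWWW
WKKKKWWWW
WKKKKYGYY
WWRRRRWWY
WWWWWWWWW
After op 3 paint(0,6,G):
WWWWWWGWW
WKKKKWWWW
WKKKKWWWW
WKKKKWWWW
WKKKKYGYY
WWRRRRWWY
WWWWWWWWW
After op 4 paint(6,2,K):
WWWWWWGWW
WKKKKWWWW
WKKKKWWWW
WKKKKWWWW
WKKKKYGYY
WWRRRRWWY
WWKWWWWWW
After op 5 paint(3,0,B):
WWWWWWGWW
WKKKKWWWW
WKKKKWWWW
BKKKKWWWW
WKKKKYGYY
WWRRRRWWY
WWKWWWWWW
After op 6 paint(4,3,K):
WWWWWWGWW
WKKKKWWWW
WKKKKWWWW
BKKKKWWWW
WKKKKYGYY
WWRRRRWWY
WWKWWWWWW
After op 7 fill(6,7,K) [8 cells changed]:
WWWWWWGWW
WKKKKWWWW
WKKKKWWWW
BKKKKWWWW
WKKKKYGYY
WWRRRRKKY
WWKKKKKKK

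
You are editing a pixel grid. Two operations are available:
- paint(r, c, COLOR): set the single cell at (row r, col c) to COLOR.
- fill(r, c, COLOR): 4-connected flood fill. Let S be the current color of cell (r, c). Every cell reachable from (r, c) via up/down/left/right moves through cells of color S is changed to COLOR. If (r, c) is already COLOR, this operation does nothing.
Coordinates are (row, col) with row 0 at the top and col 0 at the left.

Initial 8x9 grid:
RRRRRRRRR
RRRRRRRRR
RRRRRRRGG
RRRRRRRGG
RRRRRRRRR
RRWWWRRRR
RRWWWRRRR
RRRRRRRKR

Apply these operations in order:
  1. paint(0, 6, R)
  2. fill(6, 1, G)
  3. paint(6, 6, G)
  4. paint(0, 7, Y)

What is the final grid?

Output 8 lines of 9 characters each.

Answer: GGGGGGGYG
GGGGGGGGG
GGGGGGGGG
GGGGGGGGG
GGGGGGGGG
GGWWWGGGG
GGWWWGGGG
GGGGGGGKG

Derivation:
After op 1 paint(0,6,R):
RRRRRRRRR
RRRRRRRRR
RRRRRRRGG
RRRRRRRGG
RRRRRRRRR
RRWWWRRRR
RRWWWRRRR
RRRRRRRKR
After op 2 fill(6,1,G) [61 cells changed]:
GGGGGGGGG
GGGGGGGGG
GGGGGGGGG
GGGGGGGGG
GGGGGGGGG
GGWWWGGGG
GGWWWGGGG
GGGGGGGKG
After op 3 paint(6,6,G):
GGGGGGGGG
GGGGGGGGG
GGGGGGGGG
GGGGGGGGG
GGGGGGGGG
GGWWWGGGG
GGWWWGGGG
GGGGGGGKG
After op 4 paint(0,7,Y):
GGGGGGGYG
GGGGGGGGG
GGGGGGGGG
GGGGGGGGG
GGGGGGGGG
GGWWWGGGG
GGWWWGGGG
GGGGGGGKG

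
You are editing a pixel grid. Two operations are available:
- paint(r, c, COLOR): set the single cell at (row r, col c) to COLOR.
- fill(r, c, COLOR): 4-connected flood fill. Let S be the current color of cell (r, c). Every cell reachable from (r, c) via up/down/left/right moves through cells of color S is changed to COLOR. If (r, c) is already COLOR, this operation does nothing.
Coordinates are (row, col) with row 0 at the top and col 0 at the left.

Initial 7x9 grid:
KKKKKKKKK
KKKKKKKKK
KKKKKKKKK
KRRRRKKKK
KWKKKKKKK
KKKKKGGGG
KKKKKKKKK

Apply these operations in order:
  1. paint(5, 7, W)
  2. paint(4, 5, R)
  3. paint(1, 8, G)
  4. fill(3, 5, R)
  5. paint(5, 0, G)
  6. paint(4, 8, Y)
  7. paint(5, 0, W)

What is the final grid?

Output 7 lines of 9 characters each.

After op 1 paint(5,7,W):
KKKKKKKKK
KKKKKKKKK
KKKKKKKKK
KRRRRKKKK
KWKKKKKKK
KKKKKGGWG
KKKKKKKKK
After op 2 paint(4,5,R):
KKKKKKKKK
KKKKKKKKK
KKKKKKKKK
KRRRRKKKK
KWKKKRKKK
KKKKKGGWG
KKKKKKKKK
After op 3 paint(1,8,G):
KKKKKKKKK
KKKKKKKKG
KKKKKKKKK
KRRRRKKKK
KWKKKRKKK
KKKKKGGWG
KKKKKKKKK
After op 4 fill(3,5,R) [52 cells changed]:
RRRRRRRRR
RRRRRRRRG
RRRRRRRRR
RRRRRRRRR
RWRRRRRRR
RRRRRGGWG
RRRRRRRRR
After op 5 paint(5,0,G):
RRRRRRRRR
RRRRRRRRG
RRRRRRRRR
RRRRRRRRR
RWRRRRRRR
GRRRRGGWG
RRRRRRRRR
After op 6 paint(4,8,Y):
RRRRRRRRR
RRRRRRRRG
RRRRRRRRR
RRRRRRRRR
RWRRRRRRY
GRRRRGGWG
RRRRRRRRR
After op 7 paint(5,0,W):
RRRRRRRRR
RRRRRRRRG
RRRRRRRRR
RRRRRRRRR
RWRRRRRRY
WRRRRGGWG
RRRRRRRRR

Answer: RRRRRRRRR
RRRRRRRRG
RRRRRRRRR
RRRRRRRRR
RWRRRRRRY
WRRRRGGWG
RRRRRRRRR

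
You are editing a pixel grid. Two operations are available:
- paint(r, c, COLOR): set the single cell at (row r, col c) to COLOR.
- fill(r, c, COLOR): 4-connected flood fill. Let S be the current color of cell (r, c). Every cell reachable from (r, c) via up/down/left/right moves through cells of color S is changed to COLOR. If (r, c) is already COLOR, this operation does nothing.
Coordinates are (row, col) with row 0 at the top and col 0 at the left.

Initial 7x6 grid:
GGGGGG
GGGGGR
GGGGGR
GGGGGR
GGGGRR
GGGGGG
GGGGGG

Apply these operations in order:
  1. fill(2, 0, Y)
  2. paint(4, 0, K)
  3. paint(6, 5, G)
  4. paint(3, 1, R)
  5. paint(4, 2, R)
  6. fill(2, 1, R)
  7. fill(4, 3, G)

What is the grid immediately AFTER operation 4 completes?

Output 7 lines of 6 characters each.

Answer: YYYYYY
YYYYYR
YYYYYR
YRYYYR
KYYYRR
YYYYYY
YYYYYG

Derivation:
After op 1 fill(2,0,Y) [37 cells changed]:
YYYYYY
YYYYYR
YYYYYR
YYYYYR
YYYYRR
YYYYYY
YYYYYY
After op 2 paint(4,0,K):
YYYYYY
YYYYYR
YYYYYR
YYYYYR
KYYYRR
YYYYYY
YYYYYY
After op 3 paint(6,5,G):
YYYYYY
YYYYYR
YYYYYR
YYYYYR
KYYYRR
YYYYYY
YYYYYG
After op 4 paint(3,1,R):
YYYYYY
YYYYYR
YYYYYR
YRYYYR
KYYYRR
YYYYYY
YYYYYG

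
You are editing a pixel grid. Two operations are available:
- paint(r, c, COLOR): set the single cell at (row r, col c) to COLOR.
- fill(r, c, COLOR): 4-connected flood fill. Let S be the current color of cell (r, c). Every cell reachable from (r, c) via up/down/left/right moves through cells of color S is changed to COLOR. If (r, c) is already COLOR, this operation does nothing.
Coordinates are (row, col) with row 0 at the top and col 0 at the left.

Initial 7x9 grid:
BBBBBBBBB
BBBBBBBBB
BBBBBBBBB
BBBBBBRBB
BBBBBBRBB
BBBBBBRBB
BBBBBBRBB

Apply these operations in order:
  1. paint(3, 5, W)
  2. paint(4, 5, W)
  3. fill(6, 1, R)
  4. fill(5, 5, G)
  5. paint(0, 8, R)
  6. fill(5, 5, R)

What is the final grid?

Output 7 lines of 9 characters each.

After op 1 paint(3,5,W):
BBBBBBBBB
BBBBBBBBB
BBBBBBBBB
BBBBBWRBB
BBBBBBRBB
BBBBBBRBB
BBBBBBRBB
After op 2 paint(4,5,W):
BBBBBBBBB
BBBBBBBBB
BBBBBBBBB
BBBBBWRBB
BBBBBWRBB
BBBBBBRBB
BBBBBBRBB
After op 3 fill(6,1,R) [57 cells changed]:
RRRRRRRRR
RRRRRRRRR
RRRRRRRRR
RRRRRWRRR
RRRRRWRRR
RRRRRRRRR
RRRRRRRRR
After op 4 fill(5,5,G) [61 cells changed]:
GGGGGGGGG
GGGGGGGGG
GGGGGGGGG
GGGGGWGGG
GGGGGWGGG
GGGGGGGGG
GGGGGGGGG
After op 5 paint(0,8,R):
GGGGGGGGR
GGGGGGGGG
GGGGGGGGG
GGGGGWGGG
GGGGGWGGG
GGGGGGGGG
GGGGGGGGG
After op 6 fill(5,5,R) [60 cells changed]:
RRRRRRRRR
RRRRRRRRR
RRRRRRRRR
RRRRRWRRR
RRRRRWRRR
RRRRRRRRR
RRRRRRRRR

Answer: RRRRRRRRR
RRRRRRRRR
RRRRRRRRR
RRRRRWRRR
RRRRRWRRR
RRRRRRRRR
RRRRRRRRR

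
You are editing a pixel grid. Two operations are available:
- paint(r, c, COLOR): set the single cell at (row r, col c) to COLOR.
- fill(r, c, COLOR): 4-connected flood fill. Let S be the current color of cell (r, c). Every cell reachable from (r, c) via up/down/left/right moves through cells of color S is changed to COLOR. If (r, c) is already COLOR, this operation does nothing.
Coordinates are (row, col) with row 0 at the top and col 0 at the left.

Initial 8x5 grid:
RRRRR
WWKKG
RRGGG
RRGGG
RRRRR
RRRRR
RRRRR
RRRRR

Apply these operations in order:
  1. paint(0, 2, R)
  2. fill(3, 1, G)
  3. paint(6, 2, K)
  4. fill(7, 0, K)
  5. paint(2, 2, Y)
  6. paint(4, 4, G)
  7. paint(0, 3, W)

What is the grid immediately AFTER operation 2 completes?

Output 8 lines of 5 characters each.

Answer: RRRRR
WWKKG
GGGGG
GGGGG
GGGGG
GGGGG
GGGGG
GGGGG

Derivation:
After op 1 paint(0,2,R):
RRRRR
WWKKG
RRGGG
RRGGG
RRRRR
RRRRR
RRRRR
RRRRR
After op 2 fill(3,1,G) [24 cells changed]:
RRRRR
WWKKG
GGGGG
GGGGG
GGGGG
GGGGG
GGGGG
GGGGG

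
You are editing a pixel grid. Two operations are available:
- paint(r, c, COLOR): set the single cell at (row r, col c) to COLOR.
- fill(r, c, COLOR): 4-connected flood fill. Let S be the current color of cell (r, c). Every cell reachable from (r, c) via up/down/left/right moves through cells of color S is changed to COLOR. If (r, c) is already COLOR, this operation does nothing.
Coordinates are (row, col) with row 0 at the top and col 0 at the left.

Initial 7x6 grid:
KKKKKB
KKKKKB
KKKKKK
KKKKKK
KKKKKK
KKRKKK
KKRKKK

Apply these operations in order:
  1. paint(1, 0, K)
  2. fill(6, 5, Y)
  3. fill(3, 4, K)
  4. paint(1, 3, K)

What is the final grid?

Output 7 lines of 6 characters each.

Answer: KKKKKB
KKKKKB
KKKKKK
KKKKKK
KKKKKK
KKRKKK
KKRKKK

Derivation:
After op 1 paint(1,0,K):
KKKKKB
KKKKKB
KKKKKK
KKKKKK
KKKKKK
KKRKKK
KKRKKK
After op 2 fill(6,5,Y) [38 cells changed]:
YYYYYB
YYYYYB
YYYYYY
YYYYYY
YYYYYY
YYRYYY
YYRYYY
After op 3 fill(3,4,K) [38 cells changed]:
KKKKKB
KKKKKB
KKKKKK
KKKKKK
KKKKKK
KKRKKK
KKRKKK
After op 4 paint(1,3,K):
KKKKKB
KKKKKB
KKKKKK
KKKKKK
KKKKKK
KKRKKK
KKRKKK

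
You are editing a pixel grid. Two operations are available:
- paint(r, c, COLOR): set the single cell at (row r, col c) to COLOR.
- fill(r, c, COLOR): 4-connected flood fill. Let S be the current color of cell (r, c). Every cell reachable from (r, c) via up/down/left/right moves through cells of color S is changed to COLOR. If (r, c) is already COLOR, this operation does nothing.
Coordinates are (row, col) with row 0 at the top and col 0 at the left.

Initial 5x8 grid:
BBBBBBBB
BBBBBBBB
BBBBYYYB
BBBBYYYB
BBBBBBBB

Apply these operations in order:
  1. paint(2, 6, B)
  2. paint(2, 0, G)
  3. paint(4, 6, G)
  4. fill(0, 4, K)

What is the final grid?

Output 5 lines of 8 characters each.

Answer: KKKKKKKK
KKKKKKKK
GKKKYYKK
KKKKYYYK
KKKKKKGK

Derivation:
After op 1 paint(2,6,B):
BBBBBBBB
BBBBBBBB
BBBBYYBB
BBBBYYYB
BBBBBBBB
After op 2 paint(2,0,G):
BBBBBBBB
BBBBBBBB
GBBBYYBB
BBBBYYYB
BBBBBBBB
After op 3 paint(4,6,G):
BBBBBBBB
BBBBBBBB
GBBBYYBB
BBBBYYYB
BBBBBBGB
After op 4 fill(0,4,K) [33 cells changed]:
KKKKKKKK
KKKKKKKK
GKKKYYKK
KKKKYYYK
KKKKKKGK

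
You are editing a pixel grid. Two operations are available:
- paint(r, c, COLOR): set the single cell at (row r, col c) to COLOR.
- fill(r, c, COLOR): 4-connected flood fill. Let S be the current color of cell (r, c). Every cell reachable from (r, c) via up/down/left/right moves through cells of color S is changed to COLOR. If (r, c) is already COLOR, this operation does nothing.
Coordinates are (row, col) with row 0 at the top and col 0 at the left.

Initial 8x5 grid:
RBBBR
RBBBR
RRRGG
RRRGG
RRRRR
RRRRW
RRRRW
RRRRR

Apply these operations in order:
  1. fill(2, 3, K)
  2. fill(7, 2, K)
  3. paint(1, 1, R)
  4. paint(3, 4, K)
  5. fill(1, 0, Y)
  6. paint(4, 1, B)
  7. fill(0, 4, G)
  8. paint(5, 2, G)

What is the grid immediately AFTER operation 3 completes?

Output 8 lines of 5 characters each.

After op 1 fill(2,3,K) [4 cells changed]:
RBBBR
RBBBR
RRRKK
RRRKK
RRRRR
RRRRW
RRRRW
RRRRR
After op 2 fill(7,2,K) [26 cells changed]:
KBBBR
KBBBR
KKKKK
KKKKK
KKKKK
KKKKW
KKKKW
KKKKK
After op 3 paint(1,1,R):
KBBBR
KRBBR
KKKKK
KKKKK
KKKKK
KKKKW
KKKKW
KKKKK

Answer: KBBBR
KRBBR
KKKKK
KKKKK
KKKKK
KKKKW
KKKKW
KKKKK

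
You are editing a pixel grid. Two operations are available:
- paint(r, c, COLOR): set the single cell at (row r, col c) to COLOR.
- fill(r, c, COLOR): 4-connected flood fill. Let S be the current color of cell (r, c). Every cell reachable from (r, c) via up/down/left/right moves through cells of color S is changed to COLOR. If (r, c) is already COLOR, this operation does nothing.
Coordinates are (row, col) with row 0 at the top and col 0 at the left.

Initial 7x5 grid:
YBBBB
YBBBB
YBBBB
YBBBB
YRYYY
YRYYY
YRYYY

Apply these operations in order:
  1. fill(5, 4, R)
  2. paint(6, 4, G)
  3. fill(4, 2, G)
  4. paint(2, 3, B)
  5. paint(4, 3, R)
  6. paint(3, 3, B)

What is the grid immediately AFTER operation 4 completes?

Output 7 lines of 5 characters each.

Answer: YBBBB
YBBBB
YBBBB
YBBBB
YGGGG
YGGGG
YGGGG

Derivation:
After op 1 fill(5,4,R) [9 cells changed]:
YBBBB
YBBBB
YBBBB
YBBBB
YRRRR
YRRRR
YRRRR
After op 2 paint(6,4,G):
YBBBB
YBBBB
YBBBB
YBBBB
YRRRR
YRRRR
YRRRG
After op 3 fill(4,2,G) [11 cells changed]:
YBBBB
YBBBB
YBBBB
YBBBB
YGGGG
YGGGG
YGGGG
After op 4 paint(2,3,B):
YBBBB
YBBBB
YBBBB
YBBBB
YGGGG
YGGGG
YGGGG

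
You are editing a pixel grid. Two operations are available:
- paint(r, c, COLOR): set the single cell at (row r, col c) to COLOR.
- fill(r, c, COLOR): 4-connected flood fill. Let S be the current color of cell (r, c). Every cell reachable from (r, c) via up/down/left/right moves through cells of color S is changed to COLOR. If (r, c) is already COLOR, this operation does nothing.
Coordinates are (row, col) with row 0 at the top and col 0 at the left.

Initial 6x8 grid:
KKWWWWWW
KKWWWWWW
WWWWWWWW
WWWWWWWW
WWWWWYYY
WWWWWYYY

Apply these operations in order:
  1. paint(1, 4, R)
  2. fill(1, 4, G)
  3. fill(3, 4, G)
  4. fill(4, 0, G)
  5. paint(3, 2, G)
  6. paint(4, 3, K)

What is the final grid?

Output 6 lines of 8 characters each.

Answer: KKGGGGGG
KKGGGGGG
GGGGGGGG
GGGGGGGG
GGGKGYYY
GGGGGYYY

Derivation:
After op 1 paint(1,4,R):
KKWWWWWW
KKWWRWWW
WWWWWWWW
WWWWWWWW
WWWWWYYY
WWWWWYYY
After op 2 fill(1,4,G) [1 cells changed]:
KKWWWWWW
KKWWGWWW
WWWWWWWW
WWWWWWWW
WWWWWYYY
WWWWWYYY
After op 3 fill(3,4,G) [37 cells changed]:
KKGGGGGG
KKGGGGGG
GGGGGGGG
GGGGGGGG
GGGGGYYY
GGGGGYYY
After op 4 fill(4,0,G) [0 cells changed]:
KKGGGGGG
KKGGGGGG
GGGGGGGG
GGGGGGGG
GGGGGYYY
GGGGGYYY
After op 5 paint(3,2,G):
KKGGGGGG
KKGGGGGG
GGGGGGGG
GGGGGGGG
GGGGGYYY
GGGGGYYY
After op 6 paint(4,3,K):
KKGGGGGG
KKGGGGGG
GGGGGGGG
GGGGGGGG
GGGKGYYY
GGGGGYYY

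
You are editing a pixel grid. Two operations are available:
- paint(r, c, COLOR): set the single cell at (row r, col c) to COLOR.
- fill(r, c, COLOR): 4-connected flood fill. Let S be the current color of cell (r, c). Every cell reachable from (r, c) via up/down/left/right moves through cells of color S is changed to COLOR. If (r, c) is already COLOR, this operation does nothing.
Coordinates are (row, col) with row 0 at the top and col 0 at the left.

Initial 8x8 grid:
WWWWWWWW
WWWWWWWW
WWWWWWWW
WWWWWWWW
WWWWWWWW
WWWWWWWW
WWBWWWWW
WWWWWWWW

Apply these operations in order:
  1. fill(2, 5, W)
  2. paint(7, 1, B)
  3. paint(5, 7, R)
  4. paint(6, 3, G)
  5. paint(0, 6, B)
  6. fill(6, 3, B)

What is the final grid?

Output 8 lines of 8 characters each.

Answer: WWWWWWBW
WWWWWWWW
WWWWWWWW
WWWWWWWW
WWWWWWWW
WWWWWWWR
WWBBWWWW
WBWWWWWW

Derivation:
After op 1 fill(2,5,W) [0 cells changed]:
WWWWWWWW
WWWWWWWW
WWWWWWWW
WWWWWWWW
WWWWWWWW
WWWWWWWW
WWBWWWWW
WWWWWWWW
After op 2 paint(7,1,B):
WWWWWWWW
WWWWWWWW
WWWWWWWW
WWWWWWWW
WWWWWWWW
WWWWWWWW
WWBWWWWW
WBWWWWWW
After op 3 paint(5,7,R):
WWWWWWWW
WWWWWWWW
WWWWWWWW
WWWWWWWW
WWWWWWWW
WWWWWWWR
WWBWWWWW
WBWWWWWW
After op 4 paint(6,3,G):
WWWWWWWW
WWWWWWWW
WWWWWWWW
WWWWWWWW
WWWWWWWW
WWWWWWWR
WWBGWWWW
WBWWWWWW
After op 5 paint(0,6,B):
WWWWWWBW
WWWWWWWW
WWWWWWWW
WWWWWWWW
WWWWWWWW
WWWWWWWR
WWBGWWWW
WBWWWWWW
After op 6 fill(6,3,B) [1 cells changed]:
WWWWWWBW
WWWWWWWW
WWWWWWWW
WWWWWWWW
WWWWWWWW
WWWWWWWR
WWBBWWWW
WBWWWWWW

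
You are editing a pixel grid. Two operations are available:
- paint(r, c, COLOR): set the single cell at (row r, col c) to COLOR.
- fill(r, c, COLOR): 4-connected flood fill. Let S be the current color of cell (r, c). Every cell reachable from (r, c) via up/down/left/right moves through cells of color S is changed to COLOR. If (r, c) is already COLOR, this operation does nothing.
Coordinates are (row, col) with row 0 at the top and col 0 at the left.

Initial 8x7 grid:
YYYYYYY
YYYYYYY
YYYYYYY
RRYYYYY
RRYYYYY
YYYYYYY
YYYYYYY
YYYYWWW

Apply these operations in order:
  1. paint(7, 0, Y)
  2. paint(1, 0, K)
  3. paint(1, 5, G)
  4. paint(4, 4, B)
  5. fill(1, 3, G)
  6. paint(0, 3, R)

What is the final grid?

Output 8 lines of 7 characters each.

Answer: GGGRGGG
KGGGGGG
GGGGGGG
RRGGGGG
RRGGBGG
GGGGGGG
GGGGGGG
GGGGWWW

Derivation:
After op 1 paint(7,0,Y):
YYYYYYY
YYYYYYY
YYYYYYY
RRYYYYY
RRYYYYY
YYYYYYY
YYYYYYY
YYYYWWW
After op 2 paint(1,0,K):
YYYYYYY
KYYYYYY
YYYYYYY
RRYYYYY
RRYYYYY
YYYYYYY
YYYYYYY
YYYYWWW
After op 3 paint(1,5,G):
YYYYYYY
KYYYYGY
YYYYYYY
RRYYYYY
RRYYYYY
YYYYYYY
YYYYYYY
YYYYWWW
After op 4 paint(4,4,B):
YYYYYYY
KYYYYGY
YYYYYYY
RRYYYYY
RRYYBYY
YYYYYYY
YYYYYYY
YYYYWWW
After op 5 fill(1,3,G) [46 cells changed]:
GGGGGGG
KGGGGGG
GGGGGGG
RRGGGGG
RRGGBGG
GGGGGGG
GGGGGGG
GGGGWWW
After op 6 paint(0,3,R):
GGGRGGG
KGGGGGG
GGGGGGG
RRGGGGG
RRGGBGG
GGGGGGG
GGGGGGG
GGGGWWW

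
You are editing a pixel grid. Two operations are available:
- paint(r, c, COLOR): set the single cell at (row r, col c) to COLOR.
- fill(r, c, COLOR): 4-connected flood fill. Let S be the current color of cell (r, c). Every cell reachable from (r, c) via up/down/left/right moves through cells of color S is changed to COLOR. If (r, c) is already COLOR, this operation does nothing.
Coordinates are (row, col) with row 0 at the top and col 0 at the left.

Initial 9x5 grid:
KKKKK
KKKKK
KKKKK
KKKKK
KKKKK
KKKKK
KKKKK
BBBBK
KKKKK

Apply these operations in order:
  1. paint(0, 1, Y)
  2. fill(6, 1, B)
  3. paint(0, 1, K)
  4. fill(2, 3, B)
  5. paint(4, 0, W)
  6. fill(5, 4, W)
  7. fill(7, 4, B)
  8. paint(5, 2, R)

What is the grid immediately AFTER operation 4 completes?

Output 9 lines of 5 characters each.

After op 1 paint(0,1,Y):
KYKKK
KKKKK
KKKKK
KKKKK
KKKKK
KKKKK
KKKKK
BBBBK
KKKKK
After op 2 fill(6,1,B) [40 cells changed]:
BYBBB
BBBBB
BBBBB
BBBBB
BBBBB
BBBBB
BBBBB
BBBBB
BBBBB
After op 3 paint(0,1,K):
BKBBB
BBBBB
BBBBB
BBBBB
BBBBB
BBBBB
BBBBB
BBBBB
BBBBB
After op 4 fill(2,3,B) [0 cells changed]:
BKBBB
BBBBB
BBBBB
BBBBB
BBBBB
BBBBB
BBBBB
BBBBB
BBBBB

Answer: BKBBB
BBBBB
BBBBB
BBBBB
BBBBB
BBBBB
BBBBB
BBBBB
BBBBB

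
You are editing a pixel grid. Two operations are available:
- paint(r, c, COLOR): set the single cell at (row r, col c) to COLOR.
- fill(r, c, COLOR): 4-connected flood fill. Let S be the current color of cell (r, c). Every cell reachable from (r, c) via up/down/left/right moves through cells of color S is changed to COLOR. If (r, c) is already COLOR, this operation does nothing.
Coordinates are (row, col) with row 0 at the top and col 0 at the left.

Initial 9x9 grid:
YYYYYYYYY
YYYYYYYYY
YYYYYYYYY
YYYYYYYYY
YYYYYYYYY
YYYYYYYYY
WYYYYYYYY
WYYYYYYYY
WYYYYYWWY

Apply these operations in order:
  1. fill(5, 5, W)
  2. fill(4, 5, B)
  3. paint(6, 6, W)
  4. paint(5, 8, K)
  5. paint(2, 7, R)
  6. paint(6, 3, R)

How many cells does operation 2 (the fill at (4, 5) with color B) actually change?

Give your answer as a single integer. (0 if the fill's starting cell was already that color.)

After op 1 fill(5,5,W) [76 cells changed]:
WWWWWWWWW
WWWWWWWWW
WWWWWWWWW
WWWWWWWWW
WWWWWWWWW
WWWWWWWWW
WWWWWWWWW
WWWWWWWWW
WWWWWWWWW
After op 2 fill(4,5,B) [81 cells changed]:
BBBBBBBBB
BBBBBBBBB
BBBBBBBBB
BBBBBBBBB
BBBBBBBBB
BBBBBBBBB
BBBBBBBBB
BBBBBBBBB
BBBBBBBBB

Answer: 81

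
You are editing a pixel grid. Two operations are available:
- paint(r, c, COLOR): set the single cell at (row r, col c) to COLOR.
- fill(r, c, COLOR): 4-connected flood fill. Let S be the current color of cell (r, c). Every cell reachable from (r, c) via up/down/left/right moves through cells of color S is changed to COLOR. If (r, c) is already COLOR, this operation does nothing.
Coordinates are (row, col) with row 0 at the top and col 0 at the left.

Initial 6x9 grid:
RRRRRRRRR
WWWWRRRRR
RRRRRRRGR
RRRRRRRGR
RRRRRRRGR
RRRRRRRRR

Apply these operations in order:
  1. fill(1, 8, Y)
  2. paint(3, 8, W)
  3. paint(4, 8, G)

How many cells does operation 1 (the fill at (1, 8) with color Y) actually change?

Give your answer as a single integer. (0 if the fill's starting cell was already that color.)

Answer: 47

Derivation:
After op 1 fill(1,8,Y) [47 cells changed]:
YYYYYYYYY
WWWWYYYYY
YYYYYYYGY
YYYYYYYGY
YYYYYYYGY
YYYYYYYYY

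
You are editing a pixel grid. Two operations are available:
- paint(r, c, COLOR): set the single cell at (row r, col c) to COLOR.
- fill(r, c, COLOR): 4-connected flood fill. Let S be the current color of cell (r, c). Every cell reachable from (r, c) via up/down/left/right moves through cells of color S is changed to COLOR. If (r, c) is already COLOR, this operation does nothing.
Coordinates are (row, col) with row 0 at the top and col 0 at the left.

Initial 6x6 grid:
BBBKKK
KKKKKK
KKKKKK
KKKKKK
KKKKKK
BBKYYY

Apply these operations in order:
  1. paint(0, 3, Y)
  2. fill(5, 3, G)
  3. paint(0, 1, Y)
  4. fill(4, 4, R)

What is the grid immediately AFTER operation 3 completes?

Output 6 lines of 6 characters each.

After op 1 paint(0,3,Y):
BBBYKK
KKKKKK
KKKKKK
KKKKKK
KKKKKK
BBKYYY
After op 2 fill(5,3,G) [3 cells changed]:
BBBYKK
KKKKKK
KKKKKK
KKKKKK
KKKKKK
BBKGGG
After op 3 paint(0,1,Y):
BYBYKK
KKKKKK
KKKKKK
KKKKKK
KKKKKK
BBKGGG

Answer: BYBYKK
KKKKKK
KKKKKK
KKKKKK
KKKKKK
BBKGGG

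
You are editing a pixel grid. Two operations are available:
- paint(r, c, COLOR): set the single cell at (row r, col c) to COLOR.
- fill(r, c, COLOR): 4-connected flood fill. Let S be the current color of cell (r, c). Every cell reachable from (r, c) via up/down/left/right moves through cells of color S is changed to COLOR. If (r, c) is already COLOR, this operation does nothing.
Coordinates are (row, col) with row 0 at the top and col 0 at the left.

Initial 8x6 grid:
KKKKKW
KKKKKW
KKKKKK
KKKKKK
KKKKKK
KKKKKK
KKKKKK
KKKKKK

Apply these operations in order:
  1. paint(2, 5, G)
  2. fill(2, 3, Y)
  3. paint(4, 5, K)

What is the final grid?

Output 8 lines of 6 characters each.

After op 1 paint(2,5,G):
KKKKKW
KKKKKW
KKKKKG
KKKKKK
KKKKKK
KKKKKK
KKKKKK
KKKKKK
After op 2 fill(2,3,Y) [45 cells changed]:
YYYYYW
YYYYYW
YYYYYG
YYYYYY
YYYYYY
YYYYYY
YYYYYY
YYYYYY
After op 3 paint(4,5,K):
YYYYYW
YYYYYW
YYYYYG
YYYYYY
YYYYYK
YYYYYY
YYYYYY
YYYYYY

Answer: YYYYYW
YYYYYW
YYYYYG
YYYYYY
YYYYYK
YYYYYY
YYYYYY
YYYYYY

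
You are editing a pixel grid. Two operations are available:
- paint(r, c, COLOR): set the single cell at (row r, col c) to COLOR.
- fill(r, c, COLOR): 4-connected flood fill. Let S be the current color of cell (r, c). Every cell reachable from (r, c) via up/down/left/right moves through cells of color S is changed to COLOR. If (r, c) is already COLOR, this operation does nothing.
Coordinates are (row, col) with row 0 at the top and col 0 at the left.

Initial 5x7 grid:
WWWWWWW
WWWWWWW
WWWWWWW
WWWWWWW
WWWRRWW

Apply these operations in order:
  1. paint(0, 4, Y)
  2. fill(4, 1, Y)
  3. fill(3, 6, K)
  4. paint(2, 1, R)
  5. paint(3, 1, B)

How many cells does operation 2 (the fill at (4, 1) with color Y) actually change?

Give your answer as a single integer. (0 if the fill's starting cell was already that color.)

After op 1 paint(0,4,Y):
WWWWYWW
WWWWWWW
WWWWWWW
WWWWWWW
WWWRRWW
After op 2 fill(4,1,Y) [32 cells changed]:
YYYYYYY
YYYYYYY
YYYYYYY
YYYYYYY
YYYRRYY

Answer: 32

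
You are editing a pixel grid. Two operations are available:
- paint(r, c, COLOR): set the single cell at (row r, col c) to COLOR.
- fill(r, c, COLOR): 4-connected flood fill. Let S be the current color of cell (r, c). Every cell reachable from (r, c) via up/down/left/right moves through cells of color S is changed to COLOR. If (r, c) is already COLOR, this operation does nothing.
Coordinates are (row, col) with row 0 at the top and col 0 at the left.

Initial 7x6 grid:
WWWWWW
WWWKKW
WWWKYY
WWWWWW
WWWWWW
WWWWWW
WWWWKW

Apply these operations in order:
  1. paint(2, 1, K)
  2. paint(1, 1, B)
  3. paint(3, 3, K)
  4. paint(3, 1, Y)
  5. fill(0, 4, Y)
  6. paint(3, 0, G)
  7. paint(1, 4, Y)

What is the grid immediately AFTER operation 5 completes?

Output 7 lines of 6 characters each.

After op 1 paint(2,1,K):
WWWWWW
WWWKKW
WKWKYY
WWWWWW
WWWWWW
WWWWWW
WWWWKW
After op 2 paint(1,1,B):
WWWWWW
WBWKKW
WKWKYY
WWWWWW
WWWWWW
WWWWWW
WWWWKW
After op 3 paint(3,3,K):
WWWWWW
WBWKKW
WKWKYY
WWWKWW
WWWWWW
WWWWWW
WWWWKW
After op 4 paint(3,1,Y):
WWWWWW
WBWKKW
WKWKYY
WYWKWW
WWWWWW
WWWWWW
WWWWKW
After op 5 fill(0,4,Y) [32 cells changed]:
YYYYYY
YBYKKY
YKYKYY
YYYKYY
YYYYYY
YYYYYY
YYYYKY

Answer: YYYYYY
YBYKKY
YKYKYY
YYYKYY
YYYYYY
YYYYYY
YYYYKY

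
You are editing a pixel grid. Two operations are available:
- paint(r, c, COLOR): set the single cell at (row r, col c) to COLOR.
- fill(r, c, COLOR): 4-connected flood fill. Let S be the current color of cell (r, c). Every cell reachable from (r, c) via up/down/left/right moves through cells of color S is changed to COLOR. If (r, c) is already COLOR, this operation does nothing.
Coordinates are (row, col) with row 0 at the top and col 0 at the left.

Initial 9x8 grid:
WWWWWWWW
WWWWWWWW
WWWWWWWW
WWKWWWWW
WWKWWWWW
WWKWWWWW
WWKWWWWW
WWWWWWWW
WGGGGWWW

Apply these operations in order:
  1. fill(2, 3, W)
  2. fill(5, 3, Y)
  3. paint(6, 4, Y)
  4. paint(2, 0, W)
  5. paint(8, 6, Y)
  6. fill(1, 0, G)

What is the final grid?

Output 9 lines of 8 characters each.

Answer: GGGGGGGG
GGGGGGGG
WGGGGGGG
GGKGGGGG
GGKGGGGG
GGKGGGGG
GGKGGGGG
GGGGGGGG
GGGGGGGG

Derivation:
After op 1 fill(2,3,W) [0 cells changed]:
WWWWWWWW
WWWWWWWW
WWWWWWWW
WWKWWWWW
WWKWWWWW
WWKWWWWW
WWKWWWWW
WWWWWWWW
WGGGGWWW
After op 2 fill(5,3,Y) [64 cells changed]:
YYYYYYYY
YYYYYYYY
YYYYYYYY
YYKYYYYY
YYKYYYYY
YYKYYYYY
YYKYYYYY
YYYYYYYY
YGGGGYYY
After op 3 paint(6,4,Y):
YYYYYYYY
YYYYYYYY
YYYYYYYY
YYKYYYYY
YYKYYYYY
YYKYYYYY
YYKYYYYY
YYYYYYYY
YGGGGYYY
After op 4 paint(2,0,W):
YYYYYYYY
YYYYYYYY
WYYYYYYY
YYKYYYYY
YYKYYYYY
YYKYYYYY
YYKYYYYY
YYYYYYYY
YGGGGYYY
After op 5 paint(8,6,Y):
YYYYYYYY
YYYYYYYY
WYYYYYYY
YYKYYYYY
YYKYYYYY
YYKYYYYY
YYKYYYYY
YYYYYYYY
YGGGGYYY
After op 6 fill(1,0,G) [63 cells changed]:
GGGGGGGG
GGGGGGGG
WGGGGGGG
GGKGGGGG
GGKGGGGG
GGKGGGGG
GGKGGGGG
GGGGGGGG
GGGGGGGG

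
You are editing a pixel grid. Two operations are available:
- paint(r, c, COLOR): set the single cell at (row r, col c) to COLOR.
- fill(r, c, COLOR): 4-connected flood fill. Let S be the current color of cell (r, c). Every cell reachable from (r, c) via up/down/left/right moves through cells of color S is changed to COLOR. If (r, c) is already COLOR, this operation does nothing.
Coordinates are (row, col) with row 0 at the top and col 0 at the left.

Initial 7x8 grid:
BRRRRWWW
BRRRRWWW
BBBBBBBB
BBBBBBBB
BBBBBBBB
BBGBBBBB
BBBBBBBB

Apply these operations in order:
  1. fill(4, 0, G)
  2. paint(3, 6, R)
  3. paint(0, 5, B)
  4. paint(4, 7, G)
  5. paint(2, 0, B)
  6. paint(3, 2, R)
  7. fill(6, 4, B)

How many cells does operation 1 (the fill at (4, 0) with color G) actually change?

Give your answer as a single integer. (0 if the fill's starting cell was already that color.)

After op 1 fill(4,0,G) [41 cells changed]:
GRRRRWWW
GRRRRWWW
GGGGGGGG
GGGGGGGG
GGGGGGGG
GGGGGGGG
GGGGGGGG

Answer: 41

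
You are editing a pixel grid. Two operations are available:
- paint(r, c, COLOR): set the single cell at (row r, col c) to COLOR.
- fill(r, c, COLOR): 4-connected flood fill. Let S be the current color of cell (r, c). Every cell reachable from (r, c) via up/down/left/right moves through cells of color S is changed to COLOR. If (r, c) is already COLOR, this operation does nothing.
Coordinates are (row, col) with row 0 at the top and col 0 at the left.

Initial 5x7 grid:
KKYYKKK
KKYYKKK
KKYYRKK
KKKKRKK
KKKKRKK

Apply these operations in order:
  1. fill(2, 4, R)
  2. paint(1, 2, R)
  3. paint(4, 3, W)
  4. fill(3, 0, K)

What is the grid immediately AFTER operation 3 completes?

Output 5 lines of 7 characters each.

Answer: KKYYKKK
KKRYKKK
KKYYRKK
KKKKRKK
KKKWRKK

Derivation:
After op 1 fill(2,4,R) [0 cells changed]:
KKYYKKK
KKYYKKK
KKYYRKK
KKKKRKK
KKKKRKK
After op 2 paint(1,2,R):
KKYYKKK
KKRYKKK
KKYYRKK
KKKKRKK
KKKKRKK
After op 3 paint(4,3,W):
KKYYKKK
KKRYKKK
KKYYRKK
KKKKRKK
KKKWRKK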